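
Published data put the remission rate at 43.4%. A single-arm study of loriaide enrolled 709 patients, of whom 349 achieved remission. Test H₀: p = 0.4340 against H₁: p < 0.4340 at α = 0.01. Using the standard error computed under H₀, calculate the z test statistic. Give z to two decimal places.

p̂ = 349/709 = 0.4922.
Under H₀, SE = √(0.434·0.566/709) = √(0.000346465) = 0.0186.
z = (0.4922 − 0.434)/0.0186 = 0.0582/0.0186 = 3.13.
p-value = P(Z < 3.129) ≈ 0.9991. With α = 0.01, fail to reject H₀.

z = 3.13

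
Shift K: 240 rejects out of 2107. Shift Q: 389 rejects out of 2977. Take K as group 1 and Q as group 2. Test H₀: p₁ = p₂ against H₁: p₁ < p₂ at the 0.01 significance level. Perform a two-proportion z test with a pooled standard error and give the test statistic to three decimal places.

p̂₁ = 240/2107 = 0.113906, p̂₂ = 389/2977 = 0.130668.
Pooled p̂ = (240+389)/(2107+2977) = 629/5084 = 0.123721.
SE = √(0.108414 × 0.000810517) = 0.009374.
z = (0.113906 − 0.130668)/0.009374 = -0.016762/0.009374 = -1.788.
p-value = P(Z < -1.788) ≈ 0.0369. With α = 0.01, fail to reject H₀.

z = -1.788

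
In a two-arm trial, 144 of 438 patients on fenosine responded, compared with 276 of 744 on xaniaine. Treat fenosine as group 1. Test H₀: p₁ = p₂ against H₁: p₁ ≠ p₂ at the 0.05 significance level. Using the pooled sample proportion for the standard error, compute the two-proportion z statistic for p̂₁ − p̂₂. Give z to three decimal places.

p̂₁ = 144/438 = 0.32877, p̂₂ = 276/744 = 0.37097.
Pooled p̂ = (144+276)/(438+744) = 420/1182 = 0.35533.
SE = √(0.229071 × 0.00362719) = 0.02883.
z = (0.32877 − 0.37097)/0.02883 = -0.04220/0.02883 = -1.464.
Two-sided p-value ≈ 2·Φ(−1.464) = 0.1432, so at α = 0.05 we fail to reject H₀.

z = -1.464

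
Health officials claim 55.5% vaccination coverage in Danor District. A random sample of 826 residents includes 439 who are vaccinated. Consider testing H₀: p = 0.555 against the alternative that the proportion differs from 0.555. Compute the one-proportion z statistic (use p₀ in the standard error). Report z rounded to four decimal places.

z = -1.3604

p̂ = 439/826 ≈ 0.5314770.
SE = √(p₀(1−p₀)/n) = √(0.24698/826) = 0.0172917.
z = (0.5314770 − 0.555)/0.0172917 = -0.0235230/0.0172917 = -1.3604.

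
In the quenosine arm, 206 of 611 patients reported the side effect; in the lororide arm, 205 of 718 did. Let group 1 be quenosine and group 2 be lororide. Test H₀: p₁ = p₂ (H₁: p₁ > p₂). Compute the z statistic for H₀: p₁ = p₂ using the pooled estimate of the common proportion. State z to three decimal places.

z = 2.030

p̂₁ = 206/611 ≈ 0.337152, p̂₂ = 205/718 ≈ 0.285515.
Pooled p̂ = (206+205)/(611+718) = 411/1329 = 0.309255.
SE = √(p̂(1−p̂)(1/n₁+1/n₂)) = √(0.309255·0.690745·0.00302942) = √(0.000647133) = 0.025439.
z = (0.337152 − 0.285515)/0.025439 = 0.051637/0.025439 = 2.030.
p-value = P(Z > 2.030) ≈ 0.0212.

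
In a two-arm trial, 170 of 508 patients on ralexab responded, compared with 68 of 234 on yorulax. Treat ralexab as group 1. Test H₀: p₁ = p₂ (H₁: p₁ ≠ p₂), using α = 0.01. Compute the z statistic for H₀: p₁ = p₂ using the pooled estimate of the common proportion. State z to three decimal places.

p̂₁ = 170/508 ≈ 0.33465, p̂₂ = 68/234 ≈ 0.29060.
Pooled p̂ = (170+68)/(508+234) = 238/742 = 0.32075.
SE = √(0.217871 × 0.00624201) = 0.03688.
z = (0.33465 − 0.29060)/0.03688 = 0.04405/0.03688 = 1.194.
Two-sided p-value ≈ 2·Φ(−1.194) = 0.2323. With α = 0.01, fail to reject H₀.

z = 1.194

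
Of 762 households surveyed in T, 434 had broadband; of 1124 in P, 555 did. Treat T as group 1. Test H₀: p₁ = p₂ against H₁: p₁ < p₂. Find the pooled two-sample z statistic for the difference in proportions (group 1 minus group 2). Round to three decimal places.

p̂₁ = 434/762 = 0.56955, p̂₂ = 555/1124 = 0.49377.
Pooled p̂ = (434+555)/(762+1124) = 989/1886 = 0.52439.
SE = √(p̂(1−p̂)(1/n₁+1/n₂)) = √(0.52439·0.47561·0.00220202) = √(0.000549194) = 0.02343.
z = (0.56955 − 0.49377)/0.02343 = 0.07578/0.02343 = 3.234.
p-value = P(Z < 3.234) ≈ 0.9994.

z = 3.234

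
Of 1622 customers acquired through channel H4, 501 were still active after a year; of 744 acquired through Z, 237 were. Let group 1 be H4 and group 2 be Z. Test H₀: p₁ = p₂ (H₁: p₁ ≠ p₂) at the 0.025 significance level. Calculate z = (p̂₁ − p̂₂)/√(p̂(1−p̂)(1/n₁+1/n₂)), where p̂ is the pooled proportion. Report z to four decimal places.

p̂₁ = 501/1622 ≈ 0.308878, p̂₂ = 237/744 ≈ 0.318548.
Pooled p̂ = (501+237)/(1622+744) = 738/2366 = 0.311919.
SE = √(p̂(1−p̂)(1/n₁+1/n₂)) = √(0.311919·0.688081·0.00196061) = √(0.000420797) = 0.020513.
z = (0.308878 − 0.318548)/0.020513 = -0.009670/0.020513 = -0.4714.
p-value = 2·P(Z > 0.471) ≈ 0.6373; since p > α = 0.025, fail to reject H₀.

z = -0.4714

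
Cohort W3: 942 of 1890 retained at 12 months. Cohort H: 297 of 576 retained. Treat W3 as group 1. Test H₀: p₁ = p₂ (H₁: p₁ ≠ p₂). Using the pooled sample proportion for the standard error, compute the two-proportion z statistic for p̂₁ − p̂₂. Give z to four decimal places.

p̂₁ = 942/1890 = 0.498413, p̂₂ = 297/576 = 0.515625.
Pooled p̂ = (942+297)/(1890+576) = 1239/2466 = 0.502433.
SE = √(p̂(1−p̂)(1/n₁+1/n₂)) = √(0.502433·0.497567·0.00226521) = √(0.00056629) = 0.023797.
z = (0.498413 − 0.515625)/0.023797 = -0.017212/0.023797 = -0.7233.
p-value = 2·P(Z > 0.723) ≈ 0.4695.

z = -0.7233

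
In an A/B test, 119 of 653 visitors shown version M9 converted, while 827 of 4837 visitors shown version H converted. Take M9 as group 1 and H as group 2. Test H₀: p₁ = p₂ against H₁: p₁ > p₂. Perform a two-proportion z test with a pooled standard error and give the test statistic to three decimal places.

z = 0.715

p̂₁ = 119/653 ≈ 0.182236, p̂₂ = 827/4837 ≈ 0.170974.
Pooled p̂ = (119+827)/(653+4837) = 946/5490 = 0.172313.
SE = √(p̂(1−p̂)(1/n₁+1/n₂)) = √(0.172313·0.827687·0.00173813) = √(0.000247895) = 0.015745.
z = (0.182236 − 0.170974)/0.015745 = 0.011262/0.015745 = 0.715.
p-value = P(Z > 0.715) ≈ 0.2372.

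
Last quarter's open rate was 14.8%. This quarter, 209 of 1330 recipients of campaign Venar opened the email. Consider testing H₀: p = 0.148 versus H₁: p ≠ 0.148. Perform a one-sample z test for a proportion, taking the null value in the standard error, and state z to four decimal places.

p̂ = 209/1330 = 0.157143.
Under H₀, SE = √(0.148·0.852/1330) = √(9.4809e-05) = 0.009737.
z = (0.157143 − 0.148)/0.009737 = 0.009143/0.009737 = 0.9390.

z = 0.9390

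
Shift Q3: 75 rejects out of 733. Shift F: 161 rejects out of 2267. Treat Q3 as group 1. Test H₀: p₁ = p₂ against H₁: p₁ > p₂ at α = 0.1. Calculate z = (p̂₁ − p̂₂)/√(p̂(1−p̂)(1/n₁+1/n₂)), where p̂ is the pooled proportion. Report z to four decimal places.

z = 2.7363

p̂₁ = 75/733 ≈ 0.102319, p̂₂ = 161/2267 ≈ 0.071019.
Pooled p̂ = (75+161)/(733+2267) = 236/3000 = 0.078667.
SE = √(0.0724782 × 0.00180537) = 0.011439.
z = (0.102319 − 0.071019)/0.011439 = 0.031300/0.011439 = 2.7363.
p-value = P(Z > 2.736) ≈ 0.0031. With α = 0.1, reject H₀.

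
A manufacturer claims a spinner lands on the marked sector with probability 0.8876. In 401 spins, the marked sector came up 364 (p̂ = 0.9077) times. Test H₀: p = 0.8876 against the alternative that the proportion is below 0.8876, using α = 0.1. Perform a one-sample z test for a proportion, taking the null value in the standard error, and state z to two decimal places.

p̂ = 364/401 ≈ 0.90773.
SE = √(p₀(1−p₀)/n) = √(0.099766/401) = 0.01577.
z = (0.90773 − 0.8876)/0.01577 = 0.02013/0.01577 = 1.28.
p-value = P(Z < 1.276) ≈ 0.8991, so at α = 0.1 we fail to reject H₀.

z = 1.28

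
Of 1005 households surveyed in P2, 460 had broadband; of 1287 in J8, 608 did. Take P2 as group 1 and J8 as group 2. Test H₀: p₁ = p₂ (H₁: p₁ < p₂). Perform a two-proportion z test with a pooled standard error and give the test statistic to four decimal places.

z = -0.7003

p̂₁ = 460/1005 = 0.457711, p̂₂ = 608/1287 = 0.472416.
Pooled p̂ = (460+608)/(1005+1287) = 1068/2292 = 0.465969.
SE = √(p̂(1−p̂)(1/n₁+1/n₂)) = √(0.465969·0.534031·0.00177203) = √(0.000440954) = 0.020999.
z = (0.457711 − 0.472416)/0.020999 = -0.014705/0.020999 = -0.7003.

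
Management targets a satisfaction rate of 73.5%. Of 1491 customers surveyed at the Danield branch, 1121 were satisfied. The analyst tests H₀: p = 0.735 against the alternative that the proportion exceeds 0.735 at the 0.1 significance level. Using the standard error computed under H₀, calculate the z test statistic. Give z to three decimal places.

p̂ = 1121/1491 = 0.751844.
SE = √(p₀(1−p₀)/n) = √(0.19478/1491) = 0.011430.
z = (0.751844 − 0.735)/0.011430 = 0.016844/0.011430 = 1.474.
p-value = P(Z > 1.474) ≈ 0.0703. With α = 0.1, reject H₀.

z = 1.474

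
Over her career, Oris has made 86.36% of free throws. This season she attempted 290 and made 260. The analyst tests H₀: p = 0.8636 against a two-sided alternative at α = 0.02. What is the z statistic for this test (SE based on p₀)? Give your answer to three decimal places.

z = 1.635

p̂ = 260/290 ≈ 0.89655.
SE = √(p₀(1−p₀)/n) = √(0.1178/290) = 0.02015.
z = (0.89655 − 0.8636)/0.02015 = 0.03295/0.02015 = 1.635.
Two-sided p-value ≈ 2·Φ(−1.635) = 0.1021; since p > α = 0.02, fail to reject H₀.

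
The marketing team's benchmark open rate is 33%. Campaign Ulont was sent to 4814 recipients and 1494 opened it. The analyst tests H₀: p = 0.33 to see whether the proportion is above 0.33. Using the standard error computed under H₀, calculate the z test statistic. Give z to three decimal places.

z = -2.900

p̂ = 1494/4814 = 0.31034.
Under H₀, SE = √(0.33·0.67/4814) = √(4.59285e-05) = 0.00678.
z = (0.31034 − 0.33)/0.00678 = -0.01966/0.00678 = -2.900.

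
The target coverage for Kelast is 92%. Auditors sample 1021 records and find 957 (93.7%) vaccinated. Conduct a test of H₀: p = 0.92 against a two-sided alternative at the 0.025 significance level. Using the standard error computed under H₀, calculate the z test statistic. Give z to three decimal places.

p̂ = 957/1021 = 0.93732.
Under H₀, SE = √(0.92·0.08/1021) = √(7.20862e-05) = 0.00849.
z = (0.93732 − 0.92)/0.00849 = 0.01732/0.00849 = 2.040.
Two-sided p-value ≈ 2·Φ(−2.040) = 0.0414. With α = 0.025, fail to reject H₀.

z = 2.040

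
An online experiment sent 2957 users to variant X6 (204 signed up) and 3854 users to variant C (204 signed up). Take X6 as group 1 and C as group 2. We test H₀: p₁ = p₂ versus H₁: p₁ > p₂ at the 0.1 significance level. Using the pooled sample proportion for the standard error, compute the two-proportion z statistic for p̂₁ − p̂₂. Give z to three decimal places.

p̂₁ = 204/2957 = 0.068989, p̂₂ = 204/3854 = 0.052932.
Pooled p̂ = (204+204)/(2957+3854) = 408/6811 = 0.059903.
SE = √(p̂(1−p̂)(1/n₁+1/n₂)) = √(0.059903·0.940097·0.000597651) = √(3.36566e-05) = 0.005801.
z = (0.068989 − 0.052932)/0.005801 = 0.016057/0.005801 = 2.768.
p-value = P(Z > 2.768) ≈ 0.0028. With α = 0.1, reject H₀.

z = 2.768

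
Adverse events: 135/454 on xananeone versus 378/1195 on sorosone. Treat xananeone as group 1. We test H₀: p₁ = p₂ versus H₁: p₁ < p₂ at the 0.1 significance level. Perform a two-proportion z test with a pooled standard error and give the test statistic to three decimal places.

p̂₁ = 135/454 ≈ 0.29736, p̂₂ = 378/1195 ≈ 0.31632.
Pooled p̂ = (135+378)/(454+1195) = 513/1649 = 0.31110.
SE = √(0.214316 × 0.00303946) = 0.02552.
z = (0.29736 − 0.31632)/0.02552 = -0.01896/0.02552 = -0.743.
p-value = P(Z < -0.743) ≈ 0.2288, so at α = 0.1 we fail to reject H₀.

z = -0.743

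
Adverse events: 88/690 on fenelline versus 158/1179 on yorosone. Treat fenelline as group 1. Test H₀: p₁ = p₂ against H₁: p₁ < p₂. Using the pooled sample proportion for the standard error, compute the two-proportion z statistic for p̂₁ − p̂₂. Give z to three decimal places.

p̂₁ = 88/690 ≈ 0.127536, p̂₂ = 158/1179 ≈ 0.134012.
Pooled p̂ = (88+158)/(690+1179) = 246/1869 = 0.131621.
SE = √(0.114297 × 0.00229745) = 0.016205.
z = (0.127536 − 0.134012)/0.016205 = -0.006476/0.016205 = -0.400.
p-value = P(Z < -0.400) ≈ 0.3447.

z = -0.400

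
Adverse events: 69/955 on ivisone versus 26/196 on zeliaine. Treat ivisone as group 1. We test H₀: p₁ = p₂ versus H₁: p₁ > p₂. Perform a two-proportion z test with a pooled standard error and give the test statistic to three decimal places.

p̂₁ = 69/955 = 0.07225, p̂₂ = 26/196 = 0.13265.
Pooled p̂ = (69+26)/(955+196) = 95/1151 = 0.08254.
SE = √(0.0757246 × 0.00614916) = 0.02158.
z = (0.07225 − 0.13265)/0.02158 = -0.06040/0.02158 = -2.799.

z = -2.799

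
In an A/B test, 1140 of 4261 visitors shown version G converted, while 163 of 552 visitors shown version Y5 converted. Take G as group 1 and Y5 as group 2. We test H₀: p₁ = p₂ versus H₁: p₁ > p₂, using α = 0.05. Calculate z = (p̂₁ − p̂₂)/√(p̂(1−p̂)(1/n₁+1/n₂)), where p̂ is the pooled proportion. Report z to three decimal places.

p̂₁ = 1140/4261 ≈ 0.267543, p̂₂ = 163/552 ≈ 0.295290.
Pooled p̂ = (1140+163)/(4261+552) = 1303/4813 = 0.270725.
SE = √(p̂(1−p̂)(1/n₁+1/n₂)) = √(0.270725·0.729275·0.00204628) = √(0.000404003) = 0.020100.
z = (0.267543 − 0.295290)/0.020100 = -0.027747/0.020100 = -1.380.
p-value = P(Z > -1.380) ≈ 0.9163; since p > α = 0.05, fail to reject H₀.

z = -1.380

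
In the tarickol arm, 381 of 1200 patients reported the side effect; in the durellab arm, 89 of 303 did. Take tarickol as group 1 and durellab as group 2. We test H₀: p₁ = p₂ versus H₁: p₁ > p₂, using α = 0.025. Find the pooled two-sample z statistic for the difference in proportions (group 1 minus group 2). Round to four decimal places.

p̂₁ = 381/1200 = 0.317500, p̂₂ = 89/303 = 0.293729.
Pooled p̂ = (381+89)/(1200+303) = 470/1503 = 0.312708.
SE = √(0.214922 × 0.00413366) = 0.029806.
z = (0.317500 − 0.293729)/0.029806 = 0.023771/0.029806 = 0.7975.
p-value = P(Z > 0.798) ≈ 0.2126, so at α = 0.025 we fail to reject H₀.

z = 0.7975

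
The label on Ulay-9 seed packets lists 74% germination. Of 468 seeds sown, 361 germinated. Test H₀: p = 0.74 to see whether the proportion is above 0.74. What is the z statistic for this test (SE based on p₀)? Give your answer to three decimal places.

p̂ = 361/468 ≈ 0.77137.
SE = √(p₀(1−p₀)/n) = √(0.1924/468) = 0.02028.
z = (0.77137 − 0.74)/0.02028 = 0.03137/0.02028 = 1.547.
p-value = P(Z > 1.547) ≈ 0.0609.

z = 1.547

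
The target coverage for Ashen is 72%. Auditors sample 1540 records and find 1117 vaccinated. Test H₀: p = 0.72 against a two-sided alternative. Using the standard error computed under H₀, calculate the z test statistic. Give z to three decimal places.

z = 0.465

p̂ = 1117/1540 ≈ 0.72532.
Under H₀, SE = √(0.72·0.28/1540) = √(0.000130909) = 0.01144.
z = (0.72532 − 0.72)/0.01144 = 0.00532/0.01144 = 0.465.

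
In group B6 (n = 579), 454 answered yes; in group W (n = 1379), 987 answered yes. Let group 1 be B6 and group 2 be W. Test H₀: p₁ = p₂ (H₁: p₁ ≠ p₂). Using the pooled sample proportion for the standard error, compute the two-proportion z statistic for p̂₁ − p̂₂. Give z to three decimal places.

z = 3.132

p̂₁ = 454/579 ≈ 0.78411, p̂₂ = 987/1379 ≈ 0.71574.
Pooled p̂ = (454+987)/(579+1379) = 1441/1958 = 0.73596.
SE = √(0.194325 × 0.00245228) = 0.02183.
z = (0.78411 − 0.71574)/0.02183 = 0.06837/0.02183 = 3.132.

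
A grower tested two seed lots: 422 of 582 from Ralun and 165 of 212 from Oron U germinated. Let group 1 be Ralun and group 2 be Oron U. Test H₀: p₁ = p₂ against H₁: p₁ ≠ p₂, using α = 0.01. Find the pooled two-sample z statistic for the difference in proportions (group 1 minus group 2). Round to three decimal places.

p̂₁ = 422/582 = 0.72509, p̂₂ = 165/212 = 0.77830.
Pooled p̂ = (422+165)/(582+212) = 587/794 = 0.73929.
SE = √(p̂(1−p̂)(1/n₁+1/n₂)) = √(0.73929·0.26071·0.00643519) = √(0.00124031) = 0.03522.
z = (0.72509 − 0.77830)/0.03522 = -0.05321/0.03522 = -1.511.
p-value = 2·P(Z > 1.511) ≈ 0.1308. With α = 0.01, fail to reject H₀.

z = -1.511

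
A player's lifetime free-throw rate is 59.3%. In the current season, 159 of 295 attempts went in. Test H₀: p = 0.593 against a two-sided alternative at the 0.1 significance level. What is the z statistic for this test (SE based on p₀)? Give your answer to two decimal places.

z = -1.89

p̂ = 159/295 ≈ 0.5390.
Under H₀, SE = √(0.593·0.407/295) = √(0.000818139) = 0.0286.
z = (0.5390 − 0.593)/0.0286 = -0.0540/0.0286 = -1.89.
p-value = 2·P(Z > 1.888) ≈ 0.0590, so at α = 0.1 we reject H₀.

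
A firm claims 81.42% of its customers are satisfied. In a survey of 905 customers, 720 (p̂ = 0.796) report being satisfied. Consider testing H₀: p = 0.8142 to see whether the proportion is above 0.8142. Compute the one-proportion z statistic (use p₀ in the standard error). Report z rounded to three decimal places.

p̂ = 720/905 = 0.79558.
Standard error under H₀: √(0.8142×0.1858/905) = 0.01293.
z = (0.79558 − 0.8142)/0.01293 = -0.01862/0.01293 = -1.440.
p-value = P(Z > -1.440) ≈ 0.9251.

z = -1.440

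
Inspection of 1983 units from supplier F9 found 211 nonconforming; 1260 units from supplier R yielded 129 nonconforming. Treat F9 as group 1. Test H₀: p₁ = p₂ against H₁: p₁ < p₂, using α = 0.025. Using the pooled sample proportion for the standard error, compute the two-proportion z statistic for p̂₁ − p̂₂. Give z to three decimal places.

p̂₁ = 211/1983 ≈ 0.106404, p̂₂ = 129/1260 ≈ 0.102381.
Pooled p̂ = (211+129)/(1983+1260) = 340/3243 = 0.104841.
SE = √(p̂(1−p̂)(1/n₁+1/n₂)) = √(0.104841·0.895159·0.00129794) = √(0.000121811) = 0.011037.
z = (0.106404 − 0.102381)/0.011037 = 0.004023/0.011037 = 0.365.
p-value = P(Z < 0.365) ≈ 0.6423; since p > α = 0.025, fail to reject H₀.

z = 0.365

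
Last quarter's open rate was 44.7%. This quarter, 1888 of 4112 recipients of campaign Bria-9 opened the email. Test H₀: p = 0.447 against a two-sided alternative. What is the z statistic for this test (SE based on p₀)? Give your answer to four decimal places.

z = 1.5663

p̂ = 1888/4112 = 0.4591440.
SE = √(p₀(1−p₀)/n) = √(0.24719/4112) = 0.0077534.
z = (0.4591440 − 0.447)/0.0077534 = 0.0121440/0.0077534 = 1.5663.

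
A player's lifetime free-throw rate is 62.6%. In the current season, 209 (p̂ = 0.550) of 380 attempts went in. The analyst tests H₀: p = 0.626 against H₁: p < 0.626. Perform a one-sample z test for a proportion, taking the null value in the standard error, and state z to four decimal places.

p̂ = 209/380 ≈ 0.550000.
Under H₀, SE = √(0.626·0.374/380) = √(0.000616116) = 0.024822.
z = (0.550000 − 0.626)/0.024822 = -0.076000/0.024822 = -3.0618.

z = -3.0618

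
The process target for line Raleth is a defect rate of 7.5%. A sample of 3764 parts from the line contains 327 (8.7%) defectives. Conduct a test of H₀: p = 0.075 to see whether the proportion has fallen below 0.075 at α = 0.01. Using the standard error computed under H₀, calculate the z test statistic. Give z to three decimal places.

p̂ = 327/3764 = 0.086876.
Standard error under H₀: √(0.075×0.925/3764) = 0.004293.
z = (0.086876 − 0.075)/0.004293 = 0.011876/0.004293 = 2.766.
p-value = P(Z < 2.766) ≈ 0.9972, so at α = 0.01 we fail to reject H₀.

z = 2.766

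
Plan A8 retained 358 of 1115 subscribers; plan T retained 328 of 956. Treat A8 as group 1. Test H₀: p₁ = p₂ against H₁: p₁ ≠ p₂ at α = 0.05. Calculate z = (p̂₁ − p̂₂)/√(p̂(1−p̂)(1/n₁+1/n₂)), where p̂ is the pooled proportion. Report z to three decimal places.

z = -1.061

p̂₁ = 358/1115 ≈ 0.32108, p̂₂ = 328/956 ≈ 0.34310.
Pooled p̂ = (358+328)/(1115+956) = 686/2071 = 0.33124.
SE = √(p̂(1−p̂)(1/n₁+1/n₂)) = √(0.33124·0.66876·0.00194289) = √(0.000430389) = 0.02075.
z = (0.32108 − 0.34310)/0.02075 = -0.02202/0.02075 = -1.061.
Two-sided p-value ≈ 2·Φ(−1.061) = 0.2885; since p > α = 0.05, fail to reject H₀.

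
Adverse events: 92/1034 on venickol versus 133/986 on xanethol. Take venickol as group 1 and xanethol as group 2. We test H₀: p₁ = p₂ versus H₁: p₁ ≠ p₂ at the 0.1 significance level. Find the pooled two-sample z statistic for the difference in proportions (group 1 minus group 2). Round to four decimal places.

p̂₁ = 92/1034 = 0.088975, p̂₂ = 133/986 = 0.134888.
Pooled p̂ = (92+133)/(1034+986) = 225/2020 = 0.111386.
SE = √(0.0989793 × 0.00198132) = 0.014004.
z = (0.088975 − 0.134888)/0.014004 = -0.045913/0.014004 = -3.2786.
Two-sided p-value ≈ 2·Φ(−3.279) = 0.0010, so at α = 0.1 we reject H₀.

z = -3.2786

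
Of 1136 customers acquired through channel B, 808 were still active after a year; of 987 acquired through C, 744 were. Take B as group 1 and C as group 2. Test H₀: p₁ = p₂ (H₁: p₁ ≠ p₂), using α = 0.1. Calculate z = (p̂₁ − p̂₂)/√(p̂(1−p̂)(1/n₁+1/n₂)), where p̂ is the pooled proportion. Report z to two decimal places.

p̂₁ = 808/1136 ≈ 0.7113, p̂₂ = 744/987 ≈ 0.7538.
Pooled p̂ = (808+744)/(1136+987) = 1552/2123 = 0.7310.
SE = √(p̂(1−p̂)(1/n₁+1/n₂)) = √(0.7310·0.2690·0.00189345) = √(0.000372291) = 0.0193.
z = (0.7113 − 0.7538)/0.0193 = -0.0425/0.0193 = -2.20.
p-value = 2·P(Z > 2.204) ≈ 0.0275, so at α = 0.1 we reject H₀.

z = -2.20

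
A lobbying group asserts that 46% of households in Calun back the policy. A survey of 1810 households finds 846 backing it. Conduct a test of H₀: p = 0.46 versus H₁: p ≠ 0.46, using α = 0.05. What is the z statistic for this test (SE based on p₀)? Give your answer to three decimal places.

z = 0.632

p̂ = 846/1810 ≈ 0.46740.
SE = √(p₀(1−p₀)/n) = √(0.2484/1810) = 0.01171.
z = (0.46740 − 0.46)/0.01171 = 0.00740/0.01171 = 0.632.
p-value = 2·P(Z > 0.632) ≈ 0.5274, so at α = 0.05 we fail to reject H₀.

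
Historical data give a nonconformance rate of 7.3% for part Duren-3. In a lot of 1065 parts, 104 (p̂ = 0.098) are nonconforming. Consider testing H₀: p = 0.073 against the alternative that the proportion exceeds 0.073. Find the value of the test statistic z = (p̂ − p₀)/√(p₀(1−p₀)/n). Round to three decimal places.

z = 3.093

p̂ = 104/1065 ≈ 0.09765.
SE = √(p₀(1−p₀)/n) = √(0.067671/1065) = 0.00797.
z = (0.09765 − 0.073)/0.00797 = 0.02465/0.00797 = 3.093.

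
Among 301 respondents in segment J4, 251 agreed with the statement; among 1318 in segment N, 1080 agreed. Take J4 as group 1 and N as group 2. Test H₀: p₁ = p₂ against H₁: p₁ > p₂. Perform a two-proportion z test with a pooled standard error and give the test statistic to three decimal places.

p̂₁ = 251/301 ≈ 0.83389, p̂₂ = 1080/1318 ≈ 0.81942.
Pooled p̂ = (251+1080)/(301+1318) = 1331/1619 = 0.82211.
SE = √(p̂(1−p̂)(1/n₁+1/n₂)) = √(0.82211·0.17789·0.00408098) = √(0.000596818) = 0.02443.
z = (0.83389 − 0.81942)/0.02443 = 0.01447/0.02443 = 0.592.

z = 0.592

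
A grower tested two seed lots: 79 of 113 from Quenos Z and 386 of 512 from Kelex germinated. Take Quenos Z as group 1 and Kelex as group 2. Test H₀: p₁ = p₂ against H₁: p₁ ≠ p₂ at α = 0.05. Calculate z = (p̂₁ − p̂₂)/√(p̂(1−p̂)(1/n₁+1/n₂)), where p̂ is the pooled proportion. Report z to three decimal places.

z = -1.208

p̂₁ = 79/113 = 0.69912, p̂₂ = 386/512 = 0.75391.
Pooled p̂ = (79+386)/(113+512) = 465/625 = 0.74400.
SE = √(p̂(1−p̂)(1/n₁+1/n₂)) = √(0.74400·0.25600·0.0108027) = √(0.00205752) = 0.04536.
z = (0.69912 − 0.75391)/0.04536 = -0.05479/0.04536 = -1.208.
Two-sided p-value ≈ 2·Φ(−1.208) = 0.2271. With α = 0.05, fail to reject H₀.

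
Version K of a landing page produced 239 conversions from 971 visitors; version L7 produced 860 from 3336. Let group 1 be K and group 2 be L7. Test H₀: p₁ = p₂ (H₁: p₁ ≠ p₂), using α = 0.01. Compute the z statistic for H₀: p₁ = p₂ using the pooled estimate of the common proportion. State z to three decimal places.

p̂₁ = 239/971 = 0.24614, p̂₂ = 860/3336 = 0.25779.
Pooled p̂ = (239+860)/(971+3336) = 1099/4307 = 0.25517.
SE = √(0.190056 × 0.00132963) = 0.01590.
z = (0.24614 − 0.25779)/0.01590 = -0.01165/0.01590 = -0.733.
p-value = 2·P(Z > 0.733) ≈ 0.4634. With α = 0.01, fail to reject H₀.

z = -0.733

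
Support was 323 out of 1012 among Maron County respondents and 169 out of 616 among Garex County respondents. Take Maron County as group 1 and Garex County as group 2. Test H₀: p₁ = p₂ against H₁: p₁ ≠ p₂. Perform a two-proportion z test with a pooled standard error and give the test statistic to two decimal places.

p̂₁ = 323/1012 ≈ 0.3192, p̂₂ = 169/616 ≈ 0.2744.
Pooled p̂ = (323+169)/(1012+616) = 492/1628 = 0.3022.
SE = √(0.21088 × 0.00261152) = 0.0235.
z = (0.3192 − 0.2744)/0.0235 = 0.0448/0.0235 = 1.91.

z = 1.91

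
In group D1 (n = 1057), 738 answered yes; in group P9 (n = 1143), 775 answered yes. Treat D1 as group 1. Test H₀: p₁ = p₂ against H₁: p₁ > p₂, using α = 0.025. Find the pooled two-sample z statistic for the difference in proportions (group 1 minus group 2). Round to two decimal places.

z = 1.02

p̂₁ = 738/1057 = 0.6982, p̂₂ = 775/1143 = 0.6780.
Pooled p̂ = (738+775)/(1057+1143) = 1513/2200 = 0.6877.
SE = √(0.214758 × 0.00182096) = 0.0198.
z = (0.6982 − 0.6780)/0.0198 = 0.0202/0.0198 = 1.02.
p-value = P(Z > 1.020) ≈ 0.1540, so at α = 0.025 we fail to reject H₀.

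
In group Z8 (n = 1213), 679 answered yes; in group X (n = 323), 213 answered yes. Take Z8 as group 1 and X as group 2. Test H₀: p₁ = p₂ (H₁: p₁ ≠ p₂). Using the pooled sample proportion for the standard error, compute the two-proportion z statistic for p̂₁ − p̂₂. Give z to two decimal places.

z = -3.23

p̂₁ = 679/1213 ≈ 0.55977, p̂₂ = 213/323 ≈ 0.65944.
Pooled p̂ = (679+213)/(1213+323) = 892/1536 = 0.58073.
SE = √(p̂(1−p̂)(1/n₁+1/n₂)) = √(0.58073·0.41927·0.00392038) = √(0.000954545) = 0.03090.
z = (0.55977 − 0.65944)/0.03090 = -0.09967/0.03090 = -3.23.
p-value = 2·P(Z > 3.226) ≈ 0.0013.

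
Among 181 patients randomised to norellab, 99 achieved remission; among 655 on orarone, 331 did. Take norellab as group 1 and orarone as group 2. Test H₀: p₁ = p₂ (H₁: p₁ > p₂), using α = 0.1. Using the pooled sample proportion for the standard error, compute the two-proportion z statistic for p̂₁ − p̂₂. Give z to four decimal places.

p̂₁ = 99/181 = 0.546961, p̂₂ = 331/655 = 0.505344.
Pooled p̂ = (99+331)/(181+655) = 430/836 = 0.514354.
SE = √(p̂(1−p̂)(1/n₁+1/n₂)) = √(0.514354·0.485646·0.00705158) = √(0.00176144) = 0.041970.
z = (0.546961 − 0.505344)/0.041970 = 0.041617/0.041970 = 0.9916.
p-value = P(Z > 0.992) ≈ 0.1607. With α = 0.1, fail to reject H₀.

z = 0.9916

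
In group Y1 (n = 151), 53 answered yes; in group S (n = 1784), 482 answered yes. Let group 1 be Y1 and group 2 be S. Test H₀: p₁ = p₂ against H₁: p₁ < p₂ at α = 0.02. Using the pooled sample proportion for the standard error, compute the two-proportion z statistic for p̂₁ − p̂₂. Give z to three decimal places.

p̂₁ = 53/151 ≈ 0.35099, p̂₂ = 482/1784 ≈ 0.27018.
Pooled p̂ = (53+482)/(151+1784) = 535/1935 = 0.27649.
SE = √(p̂(1−p̂)(1/n₁+1/n₂)) = √(0.27649·0.72351·0.00718305) = √(0.00143691) = 0.03791.
z = (0.35099 − 0.27018)/0.03791 = 0.08081/0.03791 = 2.132.
p-value = P(Z < 2.132) ≈ 0.9835, so at α = 0.02 we fail to reject H₀.

z = 2.132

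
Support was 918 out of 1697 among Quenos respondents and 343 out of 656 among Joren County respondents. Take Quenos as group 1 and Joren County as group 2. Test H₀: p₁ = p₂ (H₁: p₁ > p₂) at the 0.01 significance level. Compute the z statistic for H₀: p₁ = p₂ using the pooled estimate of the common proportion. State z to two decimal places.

p̂₁ = 918/1697 = 0.5410, p̂₂ = 343/656 = 0.5229.
Pooled p̂ = (918+343)/(1697+656) = 1261/2353 = 0.5359.
SE = √(0.24871 × 0.00211367) = 0.0229.
z = (0.5410 − 0.5229)/0.0229 = 0.0181/0.0229 = 0.79.
p-value = P(Z > 0.789) ≈ 0.2151; since p > α = 0.01, fail to reject H₀.

z = 0.79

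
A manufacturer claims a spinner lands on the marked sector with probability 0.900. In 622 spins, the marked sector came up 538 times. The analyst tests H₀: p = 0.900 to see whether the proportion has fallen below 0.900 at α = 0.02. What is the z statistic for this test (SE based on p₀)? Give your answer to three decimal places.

z = -2.914

p̂ = 538/622 = 0.86495.
Under H₀, SE = √(0.9·0.1/622) = √(0.000144695) = 0.01203.
z = (0.86495 − 0.9)/0.01203 = -0.03505/0.01203 = -2.914.
p-value = P(Z < -2.914) ≈ 0.0018. With α = 0.02, reject H₀.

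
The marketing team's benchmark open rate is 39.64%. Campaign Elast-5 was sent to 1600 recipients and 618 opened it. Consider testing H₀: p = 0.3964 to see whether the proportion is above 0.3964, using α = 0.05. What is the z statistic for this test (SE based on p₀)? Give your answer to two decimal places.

z = -0.83

p̂ = 618/1600 = 0.38625.
Under H₀, SE = √(0.3964·0.6036/1600) = √(0.000149542) = 0.01223.
z = (0.38625 − 0.3964)/0.01223 = -0.01015/0.01223 = -0.83.
p-value = P(Z > -0.830) ≈ 0.7967, so at α = 0.05 we fail to reject H₀.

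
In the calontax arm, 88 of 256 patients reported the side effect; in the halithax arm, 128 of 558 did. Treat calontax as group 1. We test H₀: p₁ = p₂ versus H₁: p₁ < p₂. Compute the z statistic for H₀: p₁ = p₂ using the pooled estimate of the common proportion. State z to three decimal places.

z = 3.431

p̂₁ = 88/256 = 0.34375, p̂₂ = 128/558 = 0.22939.
Pooled p̂ = (88+128)/(256+558) = 216/814 = 0.26536.
SE = √(p̂(1−p̂)(1/n₁+1/n₂)) = √(0.26536·0.73464·0.00569836) = √(0.00111085) = 0.03333.
z = (0.34375 − 0.22939)/0.03333 = 0.11436/0.03333 = 3.431.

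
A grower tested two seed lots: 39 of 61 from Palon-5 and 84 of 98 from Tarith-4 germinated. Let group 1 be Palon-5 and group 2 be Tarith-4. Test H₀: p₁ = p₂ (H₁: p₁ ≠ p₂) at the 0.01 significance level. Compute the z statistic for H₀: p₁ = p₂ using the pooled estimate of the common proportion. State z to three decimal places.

p̂₁ = 39/61 = 0.63934, p̂₂ = 84/98 = 0.85714.
Pooled p̂ = (39+84)/(61+98) = 123/159 = 0.77358.
SE = √(0.175151 × 0.0265975) = 0.06825.
z = (0.63934 − 0.85714)/0.06825 = -0.21780/0.06825 = -3.191.
p-value = 2·P(Z > 3.191) ≈ 0.0014, so at α = 0.01 we reject H₀.

z = -3.191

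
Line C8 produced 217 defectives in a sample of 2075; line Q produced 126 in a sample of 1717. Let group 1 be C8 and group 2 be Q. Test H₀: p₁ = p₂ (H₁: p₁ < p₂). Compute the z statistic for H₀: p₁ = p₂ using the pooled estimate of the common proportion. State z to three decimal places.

z = 3.334

p̂₁ = 217/2075 = 0.1045783, p̂₂ = 126/1717 = 0.0733838.
Pooled p̂ = (217+126)/(2075+1717) = 343/3792 = 0.0904536.
SE = √(p̂(1−p̂)(1/n₁+1/n₂)) = √(0.0904536·0.9095464·0.00106434) = √(8.7565e-05) = 0.0093576.
z = (0.1045783 − 0.0733838)/0.0093576 = 0.0311945/0.0093576 = 3.334.
p-value = P(Z < 3.334) ≈ 0.9996.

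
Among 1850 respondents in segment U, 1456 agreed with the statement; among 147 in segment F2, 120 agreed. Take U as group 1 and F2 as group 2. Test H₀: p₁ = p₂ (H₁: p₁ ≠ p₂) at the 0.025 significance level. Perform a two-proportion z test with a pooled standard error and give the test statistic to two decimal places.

p̂₁ = 1456/1850 ≈ 0.7870, p̂₂ = 120/147 ≈ 0.8163.
Pooled p̂ = (1456+120)/(1850+147) = 1576/1997 = 0.7892.
SE = √(0.166373 × 0.00734326) = 0.0350.
z = (0.7870 − 0.8163)/0.0350 = -0.0293/0.0350 = -0.84.
p-value = 2·P(Z > 0.838) ≈ 0.4019, so at α = 0.025 we fail to reject H₀.

z = -0.84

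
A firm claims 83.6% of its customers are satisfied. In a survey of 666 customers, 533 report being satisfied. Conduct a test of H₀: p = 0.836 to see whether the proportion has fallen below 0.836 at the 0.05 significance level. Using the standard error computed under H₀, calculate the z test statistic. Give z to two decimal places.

p̂ = 533/666 ≈ 0.80030.
SE = √(p₀(1−p₀)/n) = √(0.1371/666) = 0.01435.
z = (0.80030 − 0.836)/0.01435 = -0.03570/0.01435 = -2.49.
p-value = P(Z < -2.488) ≈ 0.0064; since p < α = 0.05, reject H₀.

z = -2.49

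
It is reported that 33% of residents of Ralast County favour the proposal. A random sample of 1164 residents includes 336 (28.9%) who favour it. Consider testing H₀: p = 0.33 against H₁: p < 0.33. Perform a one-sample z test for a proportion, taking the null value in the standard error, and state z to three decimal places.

p̂ = 336/1164 = 0.28866.
Standard error under H₀: √(0.33×0.67/1164) = 0.01378.
z = (0.28866 − 0.33)/0.01378 = -0.04134/0.01378 = -3.000.

z = -3.000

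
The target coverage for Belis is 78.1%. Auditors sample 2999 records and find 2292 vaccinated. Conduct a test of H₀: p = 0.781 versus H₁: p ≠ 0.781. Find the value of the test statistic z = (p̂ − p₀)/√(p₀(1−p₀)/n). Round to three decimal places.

p̂ = 2292/2999 = 0.764255.
SE = √(p₀(1−p₀)/n) = √(0.17104/2999) = 0.007552.
z = (0.764255 − 0.781)/0.007552 = -0.016745/0.007552 = -2.217.
p-value = 2·P(Z > 2.217) ≈ 0.0266.

z = -2.217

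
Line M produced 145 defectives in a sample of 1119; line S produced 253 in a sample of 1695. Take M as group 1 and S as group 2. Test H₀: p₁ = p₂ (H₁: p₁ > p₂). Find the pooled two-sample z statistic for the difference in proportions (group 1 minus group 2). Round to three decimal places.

z = -1.466

p̂₁ = 145/1119 = 0.12958, p̂₂ = 253/1695 = 0.14926.
Pooled p̂ = (145+253)/(1119+1695) = 398/2814 = 0.14144.
SE = √(0.121432 × 0.00148363) = 0.01342.
z = (0.12958 − 0.14926)/0.01342 = -0.01968/0.01342 = -1.466.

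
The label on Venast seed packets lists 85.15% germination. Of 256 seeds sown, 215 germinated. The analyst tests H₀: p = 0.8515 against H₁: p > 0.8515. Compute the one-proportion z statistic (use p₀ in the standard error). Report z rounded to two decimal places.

z = -0.52

p̂ = 215/256 = 0.83984.
Under H₀, SE = √(0.8515·0.1485/256) = √(0.000493937) = 0.02222.
z = (0.83984 − 0.8515)/0.02222 = -0.01166/0.02222 = -0.52.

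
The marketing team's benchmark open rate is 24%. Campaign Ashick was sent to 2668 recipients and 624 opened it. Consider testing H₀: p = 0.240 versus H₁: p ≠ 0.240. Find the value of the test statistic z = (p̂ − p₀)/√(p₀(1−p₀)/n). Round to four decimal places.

p̂ = 624/2668 = 0.233883.
SE = √(p₀(1−p₀)/n) = √(0.1824/2668) = 0.008268.
z = (0.233883 − 0.24)/0.008268 = -0.006117/0.008268 = -0.7398.
p-value = 2·P(Z > 0.740) ≈ 0.4594.

z = -0.7398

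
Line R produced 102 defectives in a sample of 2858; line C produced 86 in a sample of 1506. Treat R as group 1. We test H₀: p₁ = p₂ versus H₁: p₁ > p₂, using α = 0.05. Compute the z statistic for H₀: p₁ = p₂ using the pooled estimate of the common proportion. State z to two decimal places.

z = -3.31

p̂₁ = 102/2858 ≈ 0.03569, p̂₂ = 86/1506 ≈ 0.05710.
Pooled p̂ = (102+86)/(2858+1506) = 188/4364 = 0.04308.
SE = √(0.0412239 × 0.00101391) = 0.00647.
z = (0.03569 − 0.05710)/0.00647 = -0.02141/0.00647 = -3.31.
p-value = P(Z > -3.313) ≈ 0.9995; since p > α = 0.05, fail to reject H₀.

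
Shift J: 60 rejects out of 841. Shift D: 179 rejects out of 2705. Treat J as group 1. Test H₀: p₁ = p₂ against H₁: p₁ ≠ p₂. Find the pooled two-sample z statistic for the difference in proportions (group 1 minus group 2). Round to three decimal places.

z = 0.522

p̂₁ = 60/841 = 0.07134, p̂₂ = 179/2705 = 0.06617.
Pooled p̂ = (60+179)/(841+2705) = 239/3546 = 0.06740.
SE = √(p̂(1−p̂)(1/n₁+1/n₂)) = √(0.06740·0.93260·0.00155875) = √(9.79783e-05) = 0.00990.
z = (0.07134 − 0.06617)/0.00990 = 0.00517/0.00990 = 0.522.
p-value = 2·P(Z > 0.522) ≈ 0.6015.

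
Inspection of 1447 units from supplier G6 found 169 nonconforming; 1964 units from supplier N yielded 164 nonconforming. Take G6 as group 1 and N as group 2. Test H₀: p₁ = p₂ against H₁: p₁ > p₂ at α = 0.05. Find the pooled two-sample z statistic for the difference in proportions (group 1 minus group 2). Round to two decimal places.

p̂₁ = 169/1447 ≈ 0.11679, p̂₂ = 164/1964 ≈ 0.08350.
Pooled p̂ = (169+164)/(1447+1964) = 333/3411 = 0.09763.
SE = √(p̂(1−p̂)(1/n₁+1/n₂)) = √(0.09763·0.90237·0.00120025) = √(0.000105736) = 0.01028.
z = (0.11679 − 0.08350)/0.01028 = 0.03329/0.01028 = 3.24.
p-value = P(Z > 3.237) ≈ 0.0006, so at α = 0.05 we reject H₀.

z = 3.24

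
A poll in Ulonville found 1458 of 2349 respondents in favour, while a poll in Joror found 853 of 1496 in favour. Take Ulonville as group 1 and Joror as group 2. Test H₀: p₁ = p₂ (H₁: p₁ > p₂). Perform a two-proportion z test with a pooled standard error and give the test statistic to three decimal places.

p̂₁ = 1458/2349 ≈ 0.620690, p̂₂ = 853/1496 ≈ 0.570187.
Pooled p̂ = (1458+853)/(2349+1496) = 2311/3845 = 0.601040.
SE = √(p̂(1−p̂)(1/n₁+1/n₂)) = √(0.601040·0.398960·0.00109416) = √(0.00026237) = 0.016198.
z = (0.620690 − 0.570187)/0.016198 = 0.050503/0.016198 = 3.118.

z = 3.118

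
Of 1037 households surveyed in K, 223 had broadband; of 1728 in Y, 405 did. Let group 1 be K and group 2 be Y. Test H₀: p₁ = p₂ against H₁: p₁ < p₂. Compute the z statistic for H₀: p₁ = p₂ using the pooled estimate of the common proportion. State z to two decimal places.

p̂₁ = 223/1037 = 0.21504, p̂₂ = 405/1728 = 0.23438.
Pooled p̂ = (223+405)/(1037+1728) = 628/2765 = 0.22712.
SE = √(0.175539 × 0.00154302) = 0.01646.
z = (0.21504 − 0.23438)/0.01646 = -0.01934/0.01646 = -1.17.

z = -1.17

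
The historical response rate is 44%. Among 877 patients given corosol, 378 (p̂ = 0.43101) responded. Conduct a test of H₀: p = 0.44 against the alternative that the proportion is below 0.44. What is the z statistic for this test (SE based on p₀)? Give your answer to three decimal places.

p̂ = 378/877 ≈ 0.43101.
SE = √(p₀(1−p₀)/n) = √(0.2464/877) = 0.01676.
z = (0.43101 − 0.44)/0.01676 = -0.00899/0.01676 = -0.536.

z = -0.536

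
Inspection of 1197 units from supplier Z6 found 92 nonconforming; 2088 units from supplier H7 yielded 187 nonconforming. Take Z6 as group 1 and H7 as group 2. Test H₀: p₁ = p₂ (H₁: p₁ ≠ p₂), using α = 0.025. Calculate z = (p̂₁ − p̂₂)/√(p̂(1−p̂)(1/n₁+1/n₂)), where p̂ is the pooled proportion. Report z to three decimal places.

z = -1.257

p̂₁ = 92/1197 ≈ 0.076859, p̂₂ = 187/2088 ≈ 0.089559.
Pooled p̂ = (92+187)/(1197+2088) = 279/3285 = 0.084932.
SE = √(0.0777181 × 0.00131435) = 0.010107.
z = (0.076859 − 0.089559)/0.010107 = -0.012700/0.010107 = -1.257.
Two-sided p-value ≈ 2·Φ(−1.257) = 0.2089. With α = 0.025, fail to reject H₀.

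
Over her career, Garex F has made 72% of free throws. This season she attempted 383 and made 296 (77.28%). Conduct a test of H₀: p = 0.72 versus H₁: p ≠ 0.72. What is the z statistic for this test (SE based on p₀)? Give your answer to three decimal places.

z = 2.303

p̂ = 296/383 ≈ 0.772846.
Standard error under H₀: √(0.72×0.28/383) = 0.022943.
z = (0.772846 − 0.72)/0.022943 = 0.052846/0.022943 = 2.303.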